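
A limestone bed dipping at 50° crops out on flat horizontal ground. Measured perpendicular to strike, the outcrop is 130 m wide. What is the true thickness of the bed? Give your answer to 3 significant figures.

99.6 m

True thickness t = w · sin(dip) = 130 × sin 50°
t = 130 × 0.7660 = 99.586 m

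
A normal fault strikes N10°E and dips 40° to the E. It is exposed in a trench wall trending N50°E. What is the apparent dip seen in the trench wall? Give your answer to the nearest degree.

28°

The strike is N10°E and the section trends N50°E; the acute angle between them is β = 40°.
tan α = tan 40° × sin 40° = 0.8391 × 0.6428 = 0.5394
α = arctan(0.5394) = 28.34°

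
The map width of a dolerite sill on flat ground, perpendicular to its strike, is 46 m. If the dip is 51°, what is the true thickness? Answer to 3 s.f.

True thickness t = w · sin(dip) = 46 × sin 51°
t = 46 × 0.7771 = 35.749 m

35.7 m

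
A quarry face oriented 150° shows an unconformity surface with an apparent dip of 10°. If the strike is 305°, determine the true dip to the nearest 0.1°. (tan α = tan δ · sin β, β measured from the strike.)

22.6°

β = acute angle between strike 305° and section 150° = 25°.
tan(true dip) = tan 10° / sin 25° = 0.4172
true dip = arctan 0.4172 = 22.65°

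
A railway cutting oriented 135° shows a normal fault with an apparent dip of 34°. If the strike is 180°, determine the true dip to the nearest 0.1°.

43.6°

The section is 45° from the strike.
tan(true dip) = tan 34° / sin 45° = 0.9539
δ = arctan(0.9539) = 43.65°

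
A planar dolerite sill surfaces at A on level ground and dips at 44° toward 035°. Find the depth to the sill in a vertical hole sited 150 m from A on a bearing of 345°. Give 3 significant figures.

The hole lies 50° from the dip direction, so the down-dip offset is 150 × cos 50° = 96.42 m.
Depth = down-dip offset × tan(dip) = 96.42 × tan 44° = 96.42 × 0.9657
Depth = 93.11 m

93.1 m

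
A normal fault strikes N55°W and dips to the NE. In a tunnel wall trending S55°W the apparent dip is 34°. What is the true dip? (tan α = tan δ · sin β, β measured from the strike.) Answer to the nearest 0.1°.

35.7°

β = acute angle between strike N55°W and section S55°W = 70°.
tan δ = tan α / sin β = tan 34° / sin 70° = 0.6745 / 0.9397 = 0.7178
δ = arctan(0.7178) = 35.67°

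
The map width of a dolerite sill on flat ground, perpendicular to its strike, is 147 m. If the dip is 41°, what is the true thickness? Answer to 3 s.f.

True thickness t = w · sin(dip) = 147 × sin 41°
t = 147 × 0.6561 = 96.441 m

96.4 m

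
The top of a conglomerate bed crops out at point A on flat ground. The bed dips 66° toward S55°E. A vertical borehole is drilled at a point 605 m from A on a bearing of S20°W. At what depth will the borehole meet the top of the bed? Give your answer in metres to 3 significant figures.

352 m

The hole lies 75° from the dip direction, so the down-dip offset is 605 × cos 75° = 156.59 m.
Depth = down-dip offset × tan(dip) = 156.59 × tan 66° = 156.59 × 2.2460
Depth = 351.70 m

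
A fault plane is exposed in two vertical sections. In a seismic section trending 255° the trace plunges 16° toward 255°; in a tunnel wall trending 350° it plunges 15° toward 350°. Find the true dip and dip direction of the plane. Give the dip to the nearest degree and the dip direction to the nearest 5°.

true dip 22°, dip direction 300°

Represent each trace as a vector plunging at its apparent dip toward its trend (east-north-up frame): v₁ = (-0.929, -0.249, -0.276), v₂ = (-0.168, 0.951, -0.259).
The plane normal is n = v₁ × v₂ ∝ (-0.327, 0.194, 0.925).
True dip = arccos(n_z / |n|) = arccos(0.9250) = 22.3°.
The horizontal component of n points toward azimuth atan2(n_x, n_y) = 301°, the dip direction.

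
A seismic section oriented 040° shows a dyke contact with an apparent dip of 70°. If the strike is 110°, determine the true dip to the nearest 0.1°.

The section is 70° from the strike.
tan δ = tan α / sin β = tan 70° / sin 70° = 2.7475 / 0.9397 = 2.9238
δ = arctan(2.9238) = 71.12°

71.1°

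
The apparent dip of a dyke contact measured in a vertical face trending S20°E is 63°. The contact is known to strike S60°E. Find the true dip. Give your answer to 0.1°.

The section is 40° from the strike.
tan(true dip) = tan 63° / sin 40° = 3.0533
true dip = arctan 3.0533 = 71.87°

71.9°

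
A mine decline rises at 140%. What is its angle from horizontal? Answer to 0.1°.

tan θ = 140/100 = 1.4000
θ = arctan(1.4000) = 54.46°

54.5°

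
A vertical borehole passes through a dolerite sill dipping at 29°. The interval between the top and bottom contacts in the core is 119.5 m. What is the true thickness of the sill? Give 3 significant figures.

True thickness t = h · cos(dip) = 119.5 × cos 29°
t = 119.5 × 0.8746 = 104.517 m

105 m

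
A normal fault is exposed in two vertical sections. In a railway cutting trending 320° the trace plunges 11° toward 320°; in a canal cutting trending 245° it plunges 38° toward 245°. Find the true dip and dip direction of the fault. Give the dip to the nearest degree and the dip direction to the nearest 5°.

true dip 38°, dip direction 245°

Represent each trace as a vector plunging at its apparent dip toward its trend (east-north-up frame): v₁ = (-0.631, 0.752, -0.191), v₂ = (-0.714, -0.333, -0.616).
n = v₁ × v₂ = (-0.527, -0.252, 0.747) (taken with n_z > 0).
tan δ = √(n_x²+n_y²)/n_z = 0.584/0.747, so δ = 38.0°.
Dip direction = azimuth of (n_x, n_y) = atan2(-0.527, -0.252) = 244°.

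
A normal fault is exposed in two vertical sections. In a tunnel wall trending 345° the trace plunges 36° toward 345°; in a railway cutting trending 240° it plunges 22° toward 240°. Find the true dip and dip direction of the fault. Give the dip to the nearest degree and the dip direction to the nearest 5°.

The two traces are lines in the plane: v₁ = (sin 345°·cos 36°, cos 345°·cos 36°, −sin 36°), v₂ = (sin 240°·cos 22°, cos 240°·cos 22°, −sin 22°).
n = v₁ × v₂ = (-0.565, 0.394, 0.725) (taken with n_z > 0).
tan δ = √(n_x²+n_y²)/n_z = 0.689/0.725, so δ = 43.5°.
Dip direction = azimuth of (n_x, n_y) = atan2(-0.565, 0.394) = 305°.

true dip 44°, dip direction 305°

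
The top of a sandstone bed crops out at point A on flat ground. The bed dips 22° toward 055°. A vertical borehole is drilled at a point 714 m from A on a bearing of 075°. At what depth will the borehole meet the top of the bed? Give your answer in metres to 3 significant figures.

The hole lies 20° from the dip direction, so the down-dip offset is 714 × cos 20° = 670.94 m.
Depth = down-dip offset × tan(dip) = 670.94 × tan 22° = 670.94 × 0.4040
Depth = 271.08 m

271 m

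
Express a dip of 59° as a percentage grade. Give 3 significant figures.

166%

grade % = 100 × tan 59° = 100 × 1.6643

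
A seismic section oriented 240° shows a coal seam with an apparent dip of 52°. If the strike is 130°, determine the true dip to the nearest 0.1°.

The section is 70° from the strike.
tan δ = tan α / sin β = tan 52° / sin 70° = 1.2799 / 0.9397 = 1.3621
true dip = arctan 1.3621 = 53.72°

53.7°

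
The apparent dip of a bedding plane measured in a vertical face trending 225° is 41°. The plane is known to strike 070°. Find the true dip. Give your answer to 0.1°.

64.1°

The section is 25° from the strike.
tan(true dip) = tan 41° / sin 25° = 2.0569
δ = arctan(2.0569) = 64.07°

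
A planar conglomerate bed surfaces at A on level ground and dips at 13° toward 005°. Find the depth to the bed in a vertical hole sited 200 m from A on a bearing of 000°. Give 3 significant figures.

The hole lies 5° from the dip direction, so the down-dip offset is 200 × cos 5° = 199.24 m.
Depth = down-dip offset × tan(dip) = 199.24 × tan 13° = 199.24 × 0.2309
Depth = 46.00 m

46.0 m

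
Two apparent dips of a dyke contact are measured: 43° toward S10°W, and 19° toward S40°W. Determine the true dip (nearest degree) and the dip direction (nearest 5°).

Represent each trace as a vector plunging at its apparent dip toward its trend (east-north-up frame): v₁ = (-0.127, -0.720, -0.682), v₂ = (-0.608, -0.724, -0.326).
n = v₁ × v₂ = (0.259, -0.373, 0.346) (taken with n_z > 0).
tan δ = √(n_x²+n_y²)/n_z = 0.455/0.346, so δ = 52.7°.
The horizontal component of n points toward azimuth atan2(n_x, n_y) = 145°, the dip direction.

true dip 53°, dip direction 145°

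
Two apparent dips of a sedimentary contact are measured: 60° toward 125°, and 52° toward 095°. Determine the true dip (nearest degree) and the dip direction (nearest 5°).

true dip 61°, dip direction 140°

Each apparent-dip line lies in the plane. As unit vectors (x east, y north, z up), v₁ plunges 60°→125° and v₂ plunges 52°→095°.
The plane normal is n = v₁ × v₂ ∝ (0.180, -0.208, 0.154).
tan δ = √(n_x²+n_y²)/n_z = 0.275/0.154, so δ = 60.8°.
Dip direction = atan2(0.180, -0.208) = 139° (azimuth of n's horizontal projection).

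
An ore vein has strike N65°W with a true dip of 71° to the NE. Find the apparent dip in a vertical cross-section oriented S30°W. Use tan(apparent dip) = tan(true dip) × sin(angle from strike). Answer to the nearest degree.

71°

The strike is N65°W and the section trends S30°W; the acute angle between them is β = 85°.
tan(apparent dip) = tan 71° · sin 85° = 2.8932
apparent dip = arctan 2.8932 = 70.93°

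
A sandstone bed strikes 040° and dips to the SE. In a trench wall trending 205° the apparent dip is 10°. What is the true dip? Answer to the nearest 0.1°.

34.3°

β = acute angle between strike 040° and section 205° = 15°.
tan(true dip) = tan 10° / sin 15° = 0.6813
δ = arctan(0.6813) = 34.27°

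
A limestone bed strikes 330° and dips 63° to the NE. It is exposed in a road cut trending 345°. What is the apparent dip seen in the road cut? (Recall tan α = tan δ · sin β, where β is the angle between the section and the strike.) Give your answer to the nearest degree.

27°

Angle between strike (330°) and section (345°): β = 15°.
tan(apparent dip) = tan 63° · sin 15° = 0.5080
α = arctan(0.5080) = 26.93°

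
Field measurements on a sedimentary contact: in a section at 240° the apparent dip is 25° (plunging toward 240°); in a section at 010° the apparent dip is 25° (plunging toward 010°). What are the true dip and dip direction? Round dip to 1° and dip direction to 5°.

true dip 48°, dip direction 305°

The two traces are lines in the plane: v₁ = (sin 240°·cos 25°, cos 240°·cos 25°, −sin 25°), v₂ = (sin 10°·cos 25°, cos 10°·cos 25°, −sin 25°).
The plane normal is n = v₁ × v₂ ∝ (-0.569, 0.398, 0.629).
True dip = arccos(n_z / |n|) = arccos(0.6715) = 47.8°.
Dip direction = atan2(-0.569, 0.398) = 305° (azimuth of n's horizontal projection).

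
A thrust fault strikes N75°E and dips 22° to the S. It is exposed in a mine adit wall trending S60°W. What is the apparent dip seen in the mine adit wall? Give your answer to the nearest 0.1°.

6.0°

The section lies 15° from the strike.
tan α = tan 22° × sin 15° = 0.4040 × 0.2588 = 0.1046
apparent dip = arctan 0.1046 = 5.97°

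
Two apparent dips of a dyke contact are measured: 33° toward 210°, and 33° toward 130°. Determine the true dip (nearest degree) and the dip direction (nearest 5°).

Each apparent-dip line lies in the plane. As unit vectors (x east, y north, z up), v₁ plunges 33°→210° and v₂ plunges 33°→130°.
Cross product v₁ × v₂ gives the pole to the plane: n ∝ (0.102, -0.578, 0.693).
tan δ = √(n_x²+n_y²)/n_z = 0.587/0.693, so δ = 40.3°.
The horizontal component of n points toward azimuth atan2(n_x, n_y) = 170°, the dip direction.

true dip 40°, dip direction 170°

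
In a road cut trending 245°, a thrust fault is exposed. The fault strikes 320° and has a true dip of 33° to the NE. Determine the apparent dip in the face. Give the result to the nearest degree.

The section lies 75° from the strike.
tan(apparent dip) = tan 33° · sin 75° = 0.6273
α = arctan(0.6273) = 32.10°

32°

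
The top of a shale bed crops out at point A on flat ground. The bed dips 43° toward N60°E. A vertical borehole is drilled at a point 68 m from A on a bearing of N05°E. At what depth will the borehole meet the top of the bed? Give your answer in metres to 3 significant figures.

The hole lies 55° from the dip direction, so the down-dip offset is 68 × cos 55° = 39.00 m.
Depth = down-dip offset × tan(dip) = 39.00 × tan 43° = 39.00 × 0.9325
Depth = 36.37 m

36.4 m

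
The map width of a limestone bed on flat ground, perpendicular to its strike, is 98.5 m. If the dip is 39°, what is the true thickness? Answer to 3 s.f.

True thickness t = w · sin(dip) = 98.5 × sin 39°
t = 98.5 × 0.6293 = 61.988 m

62.0 m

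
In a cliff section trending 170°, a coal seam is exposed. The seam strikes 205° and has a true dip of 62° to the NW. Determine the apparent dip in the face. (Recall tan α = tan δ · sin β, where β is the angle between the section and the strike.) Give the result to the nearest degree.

Angle between strike (205°) and section (170°): β = 35°.
tan α = tan 62° × sin 35° = 1.8807 × 0.5736 = 1.0787
apparent dip = arctan 1.0787 = 47.17°

47°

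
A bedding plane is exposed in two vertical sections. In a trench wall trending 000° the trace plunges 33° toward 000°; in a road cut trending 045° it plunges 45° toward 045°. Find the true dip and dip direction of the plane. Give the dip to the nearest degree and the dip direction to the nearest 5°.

The two traces are lines in the plane: v₁ = (sin 0°·cos 33°, cos 0°·cos 33°, −sin 33°), v₂ = (sin 45°·cos 45°, cos 45°·cos 45°, −sin 45°).
Cross product v₁ × v₂ gives the pole to the plane: n ∝ (0.321, 0.272, 0.419).
tan δ = √(n_x²+n_y²)/n_z = 0.421/0.419, so δ = 45.1°.
The horizontal component of n points toward azimuth atan2(n_x, n_y) = 50°, the dip direction.

true dip 45°, dip direction 050°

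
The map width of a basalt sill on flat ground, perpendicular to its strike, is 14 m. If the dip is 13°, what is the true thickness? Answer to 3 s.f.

3.15 m

True thickness t = w · sin(dip) = 14 × sin 13°
t = 14 × 0.2250 = 3.149 m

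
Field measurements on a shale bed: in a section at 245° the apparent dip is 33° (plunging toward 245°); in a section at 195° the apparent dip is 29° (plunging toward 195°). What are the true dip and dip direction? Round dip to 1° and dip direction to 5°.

Represent each trace as a vector plunging at its apparent dip toward its trend (east-north-up frame): v₁ = (-0.760, -0.354, -0.545), v₂ = (-0.226, -0.845, -0.485).
n = v₁ × v₂ = (-0.288, -0.245, 0.562) (taken with n_z > 0).
Dip δ = arctan(|n_h|/n_z) = arctan(0.378/0.562) = 34.0°.
The horizontal component of n points toward azimuth atan2(n_x, n_y) = 230°, the dip direction.

true dip 34°, dip direction 230°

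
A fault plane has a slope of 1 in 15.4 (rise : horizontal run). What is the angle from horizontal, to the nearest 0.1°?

tan θ = 1/15.4 = 0.0649
θ = arctan(0.0649) = 3.72°

3.7°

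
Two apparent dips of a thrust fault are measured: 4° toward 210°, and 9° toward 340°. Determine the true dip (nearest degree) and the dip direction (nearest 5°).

true dip 15°, dip direction 285°

Each apparent-dip line lies in the plane. As unit vectors (x east, y north, z up), v₁ plunges 4°→210° and v₂ plunges 9°→340°.
The plane normal is n = v₁ × v₂ ∝ (-0.200, 0.054, 0.755).
Dip δ = arctan(|n_h|/n_z) = arctan(0.207/0.755) = 15.3°.
The horizontal component of n points toward azimuth atan2(n_x, n_y) = 285°, the dip direction.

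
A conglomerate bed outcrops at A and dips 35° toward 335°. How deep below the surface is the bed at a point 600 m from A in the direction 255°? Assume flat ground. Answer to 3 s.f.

The hole lies 80° from the dip direction, so the down-dip offset is 600 × cos 80° = 104.19 m.
Depth = down-dip offset × tan(dip) = 104.19 × tan 35° = 104.19 × 0.7002
Depth = 72.95 m

73.0 m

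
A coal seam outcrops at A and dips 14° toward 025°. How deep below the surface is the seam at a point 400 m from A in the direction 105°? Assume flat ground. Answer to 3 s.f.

The hole lies 80° from the dip direction, so the down-dip offset is 400 × cos 80° = 69.46 m.
Depth = down-dip offset × tan(dip) = 69.46 × tan 14° = 69.46 × 0.2493
Depth = 17.32 m

17.3 m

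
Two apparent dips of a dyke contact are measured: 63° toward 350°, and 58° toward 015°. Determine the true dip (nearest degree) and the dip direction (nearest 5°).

Each apparent-dip line lies in the plane. As unit vectors (x east, y north, z up), v₁ plunges 63°→350° and v₂ plunges 58°→015°.
n = v₁ × v₂ = (-0.077, 0.189, 0.102) (taken with n_z > 0).
True dip = arccos(n_z / |n|) = arccos(0.4459) = 63.5°.
Dip direction = atan2(-0.077, 0.189) = 338° (azimuth of n's horizontal projection).

true dip 64°, dip direction 340°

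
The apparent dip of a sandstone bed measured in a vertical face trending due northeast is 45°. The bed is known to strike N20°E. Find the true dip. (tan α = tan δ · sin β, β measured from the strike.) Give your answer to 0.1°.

β = acute angle between strike N20°E and section due northeast = 25°.
tan(true dip) = tan 45° / sin 25° = 2.3662
true dip = arctan 2.3662 = 67.09°

67.1°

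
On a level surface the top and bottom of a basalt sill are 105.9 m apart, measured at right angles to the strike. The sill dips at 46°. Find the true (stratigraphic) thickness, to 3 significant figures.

76.2 m

True thickness t = w · sin(dip) = 105.9 × sin 46°
t = 105.9 × 0.7193 = 76.178 m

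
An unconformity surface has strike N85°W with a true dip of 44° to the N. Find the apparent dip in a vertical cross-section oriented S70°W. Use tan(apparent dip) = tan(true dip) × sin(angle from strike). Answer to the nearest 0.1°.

The section lies 25° from the strike.
tan α = tan 44° × sin 25° = 0.9657 × 0.4226 = 0.4081
α = arctan(0.4081) = 22.20°

22.2°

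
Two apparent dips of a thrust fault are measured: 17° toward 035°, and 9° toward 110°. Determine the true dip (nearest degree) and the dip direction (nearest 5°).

true dip 18°, dip direction 050°

Each apparent-dip line lies in the plane. As unit vectors (x east, y north, z up), v₁ plunges 17°→035° and v₂ plunges 9°→110°.
The plane normal is n = v₁ × v₂ ∝ (0.221, 0.186, 0.912).
True dip = arccos(n_z / |n|) = arccos(0.9534) = 17.6°.
Dip direction = azimuth of (n_x, n_y) = atan2(0.221, 0.186) = 50°.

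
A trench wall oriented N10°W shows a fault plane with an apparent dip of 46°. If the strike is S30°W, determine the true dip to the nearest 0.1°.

The section is 40° from the strike.
tan(true dip) = tan 46° / sin 40° = 1.6110
true dip = arctan 1.6110 = 58.17°

58.2°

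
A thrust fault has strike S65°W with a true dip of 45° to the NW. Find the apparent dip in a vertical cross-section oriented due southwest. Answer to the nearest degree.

Angle between strike (S65°W) and section (due southwest): β = 20°.
tan(apparent dip) = tan 45° · sin 20° = 0.3420
apparent dip = arctan 0.3420 = 18.88°

19°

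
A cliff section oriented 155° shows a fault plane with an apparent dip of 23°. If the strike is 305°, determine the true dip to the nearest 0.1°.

40.3°

The section is 30° from the strike.
tan δ = tan α / sin β = tan 23° / sin 30° = 0.4245 / 0.5000 = 0.8489
true dip = arctan 0.8489 = 40.33°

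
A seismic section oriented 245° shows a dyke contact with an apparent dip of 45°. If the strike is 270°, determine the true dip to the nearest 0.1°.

67.1°

The section is 25° from the strike.
tan δ = tan α / sin β = tan 45° / sin 25° = 1.0000 / 0.4226 = 2.3662
δ = arctan(2.3662) = 67.09°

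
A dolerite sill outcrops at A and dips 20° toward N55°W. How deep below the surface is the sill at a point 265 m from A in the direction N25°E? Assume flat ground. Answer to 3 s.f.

16.7 m

The hole lies 80° from the dip direction, so the down-dip offset is 265 × cos 80° = 46.02 m.
Depth = down-dip offset × tan(dip) = 46.02 × tan 20° = 46.02 × 0.3640
Depth = 16.75 m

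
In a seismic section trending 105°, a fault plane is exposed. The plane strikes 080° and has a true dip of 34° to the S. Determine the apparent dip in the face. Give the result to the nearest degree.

16°

The strike is 080° and the section trends 105°; the acute angle between them is β = 25°.
tan α = tan 34° × sin 25° = 0.6745 × 0.4226 = 0.2851
apparent dip = arctan 0.2851 = 15.91°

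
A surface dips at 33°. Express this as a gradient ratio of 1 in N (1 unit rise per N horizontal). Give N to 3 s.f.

1 in 1.54

1 : N means tan θ = 1/N, so N = 1/tan 33° = 1/0.6494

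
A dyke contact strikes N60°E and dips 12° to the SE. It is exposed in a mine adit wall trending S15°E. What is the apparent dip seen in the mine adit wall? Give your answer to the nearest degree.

12°

Angle between strike (N60°E) and section (S15°E): β = 75°.
tan(apparent dip) = tan 12° · sin 75° = 0.2053
apparent dip = arctan 0.2053 = 11.60°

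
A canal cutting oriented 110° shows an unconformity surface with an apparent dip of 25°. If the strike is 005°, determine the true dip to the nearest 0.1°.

25.8°

β = acute angle between strike 005° and section 110° = 75°.
tan δ = tan α / sin β = tan 25° / sin 75° = 0.4663 / 0.9659 = 0.4828
true dip = arctan 0.4828 = 25.77°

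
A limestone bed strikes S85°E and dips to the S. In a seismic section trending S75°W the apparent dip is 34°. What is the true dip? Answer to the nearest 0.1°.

The section is 20° from the strike.
tan(true dip) = tan 34° / sin 20° = 1.9721
true dip = arctan 1.9721 = 63.11°

63.1°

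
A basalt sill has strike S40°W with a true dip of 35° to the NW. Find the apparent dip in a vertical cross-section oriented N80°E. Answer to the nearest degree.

24°

Angle between strike (S40°W) and section (N80°E): β = 40°.
tan α = tan 35° × sin 40° = 0.7002 × 0.6428 = 0.4501
α = arctan(0.4501) = 24.23°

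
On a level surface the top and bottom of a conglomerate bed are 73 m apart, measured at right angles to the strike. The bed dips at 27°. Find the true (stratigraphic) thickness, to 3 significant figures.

33.1 m

True thickness t = w · sin(dip) = 73 × sin 27°
t = 73 × 0.4540 = 33.141 m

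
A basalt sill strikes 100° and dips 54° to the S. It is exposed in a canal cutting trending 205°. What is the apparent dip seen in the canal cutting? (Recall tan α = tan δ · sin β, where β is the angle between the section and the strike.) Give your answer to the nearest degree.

53°

The section lies 75° from the strike.
tan(apparent dip) = tan 54° · sin 75° = 1.3295
α = arctan(1.3295) = 53.05°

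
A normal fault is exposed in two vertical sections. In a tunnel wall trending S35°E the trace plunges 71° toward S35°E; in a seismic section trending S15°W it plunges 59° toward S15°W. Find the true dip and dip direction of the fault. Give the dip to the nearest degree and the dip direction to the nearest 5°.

true dip 71°, dip direction 140°

Each apparent-dip line lies in the plane. As unit vectors (x east, y north, z up), v₁ plunges 71°→S35°E and v₂ plunges 59°→S15°W.
Cross product v₁ × v₂ gives the pole to the plane: n ∝ (0.242, -0.286, 0.128).
Dip δ = arctan(|n_h|/n_z) = arctan(0.375/0.128) = 71.1°.
Dip direction = atan2(0.242, -0.286) = 140° (azimuth of n's horizontal projection).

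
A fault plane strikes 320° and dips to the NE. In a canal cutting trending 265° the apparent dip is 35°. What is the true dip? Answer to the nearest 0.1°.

The section is 55° from the strike.
tan δ = tan α / sin β = tan 35° / sin 55° = 0.7002 / 0.8192 = 0.8548
true dip = arctan 0.8548 = 40.52°

40.5°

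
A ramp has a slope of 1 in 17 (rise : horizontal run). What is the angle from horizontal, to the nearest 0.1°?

3.4°

tan θ = 1/17 = 0.0588
θ = arctan(0.0588) = 3.37°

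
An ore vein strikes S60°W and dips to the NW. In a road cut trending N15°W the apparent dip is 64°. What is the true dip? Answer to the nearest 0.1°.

64.8°

β = acute angle between strike S60°W and section N15°W = 75°.
tan(true dip) = tan 64° / sin 75° = 2.1226
δ = arctan(2.1226) = 64.77°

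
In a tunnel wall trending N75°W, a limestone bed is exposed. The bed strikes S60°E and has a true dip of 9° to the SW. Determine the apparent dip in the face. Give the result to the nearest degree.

2°

Angle between strike (S60°E) and section (N75°W): β = 15°.
tan α = tan 9° × sin 15° = 0.1584 × 0.2588 = 0.0410
α = arctan(0.0410) = 2.35°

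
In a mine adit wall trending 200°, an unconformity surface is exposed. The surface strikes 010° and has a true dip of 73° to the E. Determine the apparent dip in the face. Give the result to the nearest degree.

30°

The strike is 010° and the section trends 200°; the acute angle between them is β = 10°.
tan α = tan 73° × sin 10° = 3.2709 × 0.1736 = 0.5680
α = arctan(0.5680) = 29.60°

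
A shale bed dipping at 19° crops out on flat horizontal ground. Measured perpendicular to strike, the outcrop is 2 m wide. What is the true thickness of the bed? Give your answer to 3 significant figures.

True thickness t = w · sin(dip) = 2 × sin 19°
t = 2 × 0.3256 = 0.651 m

0.651 m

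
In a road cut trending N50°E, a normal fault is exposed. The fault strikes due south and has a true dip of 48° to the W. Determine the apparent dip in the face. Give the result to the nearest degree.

The section lies 50° from the strike.
tan(apparent dip) = tan 48° · sin 50° = 0.8508
apparent dip = arctan 0.8508 = 40.39°

40°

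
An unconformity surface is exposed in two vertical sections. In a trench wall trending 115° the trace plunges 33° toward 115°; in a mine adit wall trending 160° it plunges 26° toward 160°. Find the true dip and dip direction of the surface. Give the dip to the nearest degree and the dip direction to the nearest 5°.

true dip 33°, dip direction 120°

Each apparent-dip line lies in the plane. As unit vectors (x east, y north, z up), v₁ plunges 33°→115° and v₂ plunges 26°→160°.
The plane normal is n = v₁ × v₂ ∝ (0.305, -0.166, 0.533).
Dip δ = arctan(|n_h|/n_z) = arctan(0.347/0.533) = 33.1°.
Dip direction = atan2(0.305, -0.166) = 119° (azimuth of n's horizontal projection).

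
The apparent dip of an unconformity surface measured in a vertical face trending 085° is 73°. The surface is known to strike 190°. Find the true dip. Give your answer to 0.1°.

73.5°

β = acute angle between strike 190° and section 085° = 75°.
tan δ = tan α / sin β = tan 73° / sin 75° = 3.2709 / 0.9659 = 3.3862
true dip = arctan 3.3862 = 73.55°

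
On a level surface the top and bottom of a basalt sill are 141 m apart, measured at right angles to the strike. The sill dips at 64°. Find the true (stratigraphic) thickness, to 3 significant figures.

127 m

True thickness t = w · sin(dip) = 141 × sin 64°
t = 141 × 0.8988 = 126.730 m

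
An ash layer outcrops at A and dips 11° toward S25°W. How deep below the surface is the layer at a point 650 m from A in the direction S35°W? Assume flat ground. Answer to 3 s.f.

124 m

The hole lies 10° from the dip direction, so the down-dip offset is 650 × cos 10° = 640.13 m.
Depth = down-dip offset × tan(dip) = 640.13 × tan 11° = 640.13 × 0.1944
Depth = 124.43 m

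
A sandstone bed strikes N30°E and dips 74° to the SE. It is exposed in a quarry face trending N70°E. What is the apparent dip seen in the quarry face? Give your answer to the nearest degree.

Angle between strike (N30°E) and section (N70°E): β = 40°.
tan α = tan 74° × sin 40° = 3.4874 × 0.6428 = 2.2417
α = arctan(2.2417) = 65.96°

66°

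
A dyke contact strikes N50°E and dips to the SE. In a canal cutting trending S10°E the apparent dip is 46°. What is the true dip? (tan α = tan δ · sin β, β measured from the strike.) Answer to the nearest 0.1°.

β = acute angle between strike N50°E and section S10°E = 60°.
tan δ = tan α / sin β = tan 46° / sin 60° = 1.0355 / 0.8660 = 1.1957
true dip = arctan 1.1957 = 50.09°

50.1°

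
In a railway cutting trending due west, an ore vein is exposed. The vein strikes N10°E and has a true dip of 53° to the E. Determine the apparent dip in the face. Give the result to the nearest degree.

53°

The strike is N10°E and the section trends due west; the acute angle between them is β = 80°.
tan(apparent dip) = tan 53° · sin 80° = 1.3069
α = arctan(1.3069) = 52.58°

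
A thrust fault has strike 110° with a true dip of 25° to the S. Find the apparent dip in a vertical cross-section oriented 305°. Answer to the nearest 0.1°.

The section lies 15° from the strike.
tan α = tan 25° × sin 15° = 0.4663 × 0.2588 = 0.1207
apparent dip = arctan 0.1207 = 6.88°

6.9°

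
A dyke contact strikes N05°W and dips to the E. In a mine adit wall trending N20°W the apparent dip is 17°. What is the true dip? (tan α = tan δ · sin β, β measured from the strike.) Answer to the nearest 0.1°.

The section is 15° from the strike.
tan(true dip) = tan 17° / sin 15° = 1.1813
true dip = arctan 1.1813 = 49.75°

49.8°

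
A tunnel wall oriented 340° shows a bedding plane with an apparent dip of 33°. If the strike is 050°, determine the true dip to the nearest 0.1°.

34.6°

The section is 70° from the strike.
tan(true dip) = tan 33° / sin 70° = 0.6911
true dip = arctan 0.6911 = 34.65°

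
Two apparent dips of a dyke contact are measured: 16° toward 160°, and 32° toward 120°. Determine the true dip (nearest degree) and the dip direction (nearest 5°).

true dip 35°, dip direction 095°

The two traces are lines in the plane: v₁ = (sin 160°·cos 16°, cos 160°·cos 16°, −sin 16°), v₂ = (sin 120°·cos 32°, cos 120°·cos 32°, −sin 32°).
Cross product v₁ × v₂ gives the pole to the plane: n ∝ (0.362, -0.028, 0.524).
tan δ = √(n_x²+n_y²)/n_z = 0.363/0.524, so δ = 34.7°.
Dip direction = azimuth of (n_x, n_y) = atan2(0.362, -0.028) = 94°.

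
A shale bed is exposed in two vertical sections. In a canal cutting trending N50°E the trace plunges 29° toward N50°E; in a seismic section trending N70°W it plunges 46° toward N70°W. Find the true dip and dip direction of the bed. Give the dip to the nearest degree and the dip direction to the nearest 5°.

true dip 58°, dip direction 340°

Each apparent-dip line lies in the plane. As unit vectors (x east, y north, z up), v₁ plunges 29°→N50°E and v₂ plunges 46°→N70°W.
The plane normal is n = v₁ × v₂ ∝ (-0.289, 0.798, 0.526).
True dip = arccos(n_z / |n|) = arccos(0.5267) = 58.2°.
Dip direction = azimuth of (n_x, n_y) = atan2(-0.289, 0.798) = 340°.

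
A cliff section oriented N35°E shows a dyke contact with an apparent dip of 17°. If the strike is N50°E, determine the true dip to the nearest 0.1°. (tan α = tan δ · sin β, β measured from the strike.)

49.8°

The section is 15° from the strike.
tan(true dip) = tan 17° / sin 15° = 1.1813
δ = arctan(1.1813) = 49.75°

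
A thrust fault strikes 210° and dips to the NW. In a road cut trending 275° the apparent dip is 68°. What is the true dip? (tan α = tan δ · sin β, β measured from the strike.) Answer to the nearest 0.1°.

The section is 65° from the strike.
tan δ = tan α / sin β = tan 68° / sin 65° = 2.4751 / 0.9063 = 2.7310
δ = arctan(2.7310) = 69.89°

69.9°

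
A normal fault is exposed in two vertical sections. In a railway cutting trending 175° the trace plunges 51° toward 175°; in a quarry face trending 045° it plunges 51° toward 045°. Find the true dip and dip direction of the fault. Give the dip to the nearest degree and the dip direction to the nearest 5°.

Each apparent-dip line lies in the plane. As unit vectors (x east, y north, z up), v₁ plunges 51°→175° and v₂ plunges 51°→045°.
n = v₁ × v₂ = (0.833, -0.303, 0.303) (taken with n_z > 0).
Dip δ = arctan(|n_h|/n_z) = arctan(0.887/0.303) = 71.1°.
The horizontal component of n points toward azimuth atan2(n_x, n_y) = 110°, the dip direction.

true dip 71°, dip direction 110°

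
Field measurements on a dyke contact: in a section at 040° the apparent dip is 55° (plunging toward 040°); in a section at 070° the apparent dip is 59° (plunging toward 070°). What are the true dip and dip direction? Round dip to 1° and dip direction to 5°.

true dip 59°, dip direction 070°

Represent each trace as a vector plunging at its apparent dip toward its trend (east-north-up frame): v₁ = (0.369, 0.439, -0.819), v₂ = (0.484, 0.176, -0.857).
Cross product v₁ × v₂ gives the pole to the plane: n ∝ (0.232, 0.080, 0.148).
True dip = arccos(n_z / |n|) = arccos(0.5150) = 59.0°.
Dip direction = atan2(0.232, 0.080) = 71° (azimuth of n's horizontal projection).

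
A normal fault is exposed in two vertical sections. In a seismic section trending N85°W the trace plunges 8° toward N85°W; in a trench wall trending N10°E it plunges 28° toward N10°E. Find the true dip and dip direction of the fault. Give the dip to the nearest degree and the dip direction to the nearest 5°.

Represent each trace as a vector plunging at its apparent dip toward its trend (east-north-up frame): v₁ = (-0.986, 0.086, -0.139), v₂ = (0.153, 0.870, -0.469).
The plane normal is n = v₁ × v₂ ∝ (-0.080, 0.484, 0.871).
tan δ = √(n_x²+n_y²)/n_z = 0.491/0.871, so δ = 29.4°.
Dip direction = azimuth of (n_x, n_y) = atan2(-0.080, 0.484) = 351°.

true dip 29°, dip direction 350°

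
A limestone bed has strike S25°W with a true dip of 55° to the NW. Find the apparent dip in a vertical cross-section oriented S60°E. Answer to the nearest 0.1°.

54.9°

Angle between strike (S25°W) and section (S60°E): β = 85°.
tan α = tan 55° × sin 85° = 1.4281 × 0.9962 = 1.4227
α = arctan(1.4227) = 54.90°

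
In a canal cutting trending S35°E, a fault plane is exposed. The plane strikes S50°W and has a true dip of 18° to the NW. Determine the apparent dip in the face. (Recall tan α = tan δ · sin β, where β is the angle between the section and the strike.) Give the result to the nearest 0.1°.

17.9°

The strike is S50°W and the section trends S35°E; the acute angle between them is β = 85°.
tan α = tan 18° × sin 85° = 0.3249 × 0.9962 = 0.3237
apparent dip = arctan 0.3237 = 17.94°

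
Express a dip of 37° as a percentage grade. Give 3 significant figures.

grade % = 100 × tan 37° = 100 × 0.7536

75.4%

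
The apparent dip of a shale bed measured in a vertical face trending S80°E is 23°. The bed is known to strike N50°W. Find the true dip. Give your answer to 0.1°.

The section is 30° from the strike.
tan δ = tan α / sin β = tan 23° / sin 30° = 0.4245 / 0.5000 = 0.8489
δ = arctan(0.8489) = 40.33°

40.3°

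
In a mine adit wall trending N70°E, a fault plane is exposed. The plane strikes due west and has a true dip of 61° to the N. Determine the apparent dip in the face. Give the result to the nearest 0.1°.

31.7°

Angle between strike (due west) and section (N70°E): β = 20°.
tan(apparent dip) = tan 61° · sin 20° = 0.6170
apparent dip = arctan 0.6170 = 31.68°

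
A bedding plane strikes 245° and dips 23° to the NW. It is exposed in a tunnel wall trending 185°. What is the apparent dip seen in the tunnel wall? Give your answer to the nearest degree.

The strike is 245° and the section trends 185°; the acute angle between them is β = 60°.
tan α = tan 23° × sin 60° = 0.4245 × 0.8660 = 0.3676
α = arctan(0.3676) = 20.18°

20°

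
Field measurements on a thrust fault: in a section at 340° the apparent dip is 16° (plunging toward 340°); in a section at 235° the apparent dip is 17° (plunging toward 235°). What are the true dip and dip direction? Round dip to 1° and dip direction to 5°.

true dip 26°, dip direction 285°

The two traces are lines in the plane: v₁ = (sin 340°·cos 16°, cos 340°·cos 16°, −sin 16°), v₂ = (sin 235°·cos 17°, cos 235°·cos 17°, −sin 17°).
Cross product v₁ × v₂ gives the pole to the plane: n ∝ (-0.415, 0.120, 0.888).
True dip = arccos(n_z / |n|) = arccos(0.8991) = 26.0°.
Dip direction = azimuth of (n_x, n_y) = atan2(-0.415, 0.120) = 286°.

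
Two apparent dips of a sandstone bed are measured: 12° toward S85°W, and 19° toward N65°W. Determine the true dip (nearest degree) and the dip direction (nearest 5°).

The two traces are lines in the plane: v₁ = (sin 265°·cos 12°, cos 265°·cos 12°, −sin 12°), v₂ = (sin 295°·cos 19°, cos 295°·cos 19°, −sin 19°).
n = v₁ × v₂ = (-0.111, 0.139, 0.462) (taken with n_z > 0).
Dip δ = arctan(|n_h|/n_z) = arctan(0.178/0.462) = 21.0°.
Dip direction = atan2(-0.111, 0.139) = 321° (azimuth of n's horizontal projection).

true dip 21°, dip direction 320°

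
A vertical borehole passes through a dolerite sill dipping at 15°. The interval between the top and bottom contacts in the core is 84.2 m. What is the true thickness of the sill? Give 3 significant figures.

True thickness t = h · cos(dip) = 84.2 × cos 15°
t = 84.2 × 0.9659 = 81.331 m

81.3 m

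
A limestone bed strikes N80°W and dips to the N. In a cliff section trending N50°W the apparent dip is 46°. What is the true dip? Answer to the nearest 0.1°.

64.2°

The section is 30° from the strike.
tan δ = tan α / sin β = tan 46° / sin 30° = 1.0355 / 0.5000 = 2.0711
δ = arctan(2.0711) = 64.23°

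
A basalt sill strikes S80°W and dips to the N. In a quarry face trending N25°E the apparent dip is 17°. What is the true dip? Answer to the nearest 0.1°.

20.5°

β = acute angle between strike S80°W and section N25°E = 55°.
tan δ = tan α / sin β = tan 17° / sin 55° = 0.3057 / 0.8192 = 0.3732
true dip = arctan 0.3732 = 20.47°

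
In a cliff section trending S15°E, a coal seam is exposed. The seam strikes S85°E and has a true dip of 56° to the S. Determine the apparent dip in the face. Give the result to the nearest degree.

The section lies 70° from the strike.
tan(apparent dip) = tan 56° · sin 70° = 1.3932
α = arctan(1.3932) = 54.33°

54°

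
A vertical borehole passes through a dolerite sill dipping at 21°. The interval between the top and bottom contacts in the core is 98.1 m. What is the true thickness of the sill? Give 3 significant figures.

91.6 m

True thickness t = h · cos(dip) = 98.1 × cos 21°
t = 98.1 × 0.9336 = 91.584 m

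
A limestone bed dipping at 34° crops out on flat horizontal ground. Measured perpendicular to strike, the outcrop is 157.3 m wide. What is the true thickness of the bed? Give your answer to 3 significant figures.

88.0 m

True thickness t = w · sin(dip) = 157.3 × sin 34°
t = 157.3 × 0.5592 = 87.961 m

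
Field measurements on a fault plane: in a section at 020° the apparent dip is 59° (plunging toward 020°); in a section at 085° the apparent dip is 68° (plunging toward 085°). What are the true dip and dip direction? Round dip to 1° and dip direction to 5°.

Each apparent-dip line lies in the plane. As unit vectors (x east, y north, z up), v₁ plunges 59°→020° and v₂ plunges 68°→085°.
The plane normal is n = v₁ × v₂ ∝ (0.421, 0.157, 0.175).
Dip δ = arctan(|n_h|/n_z) = arctan(0.449/0.175) = 68.7°.
Dip direction = azimuth of (n_x, n_y) = atan2(0.421, 0.157) = 70°.

true dip 69°, dip direction 070°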